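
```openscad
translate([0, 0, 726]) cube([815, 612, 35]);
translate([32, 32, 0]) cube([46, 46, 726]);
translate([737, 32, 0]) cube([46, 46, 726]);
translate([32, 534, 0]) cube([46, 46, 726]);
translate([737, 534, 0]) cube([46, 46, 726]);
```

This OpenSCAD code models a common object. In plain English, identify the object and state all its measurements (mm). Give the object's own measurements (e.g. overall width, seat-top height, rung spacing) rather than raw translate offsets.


A table: top 815 mm (x) × 612 mm (y), 35 mm thick, upper face at z = 761 mm, on four 46×46 mm square legs, each inset 32 mm from the nearest pair of top edges from z = 0 to the bottom of the top.


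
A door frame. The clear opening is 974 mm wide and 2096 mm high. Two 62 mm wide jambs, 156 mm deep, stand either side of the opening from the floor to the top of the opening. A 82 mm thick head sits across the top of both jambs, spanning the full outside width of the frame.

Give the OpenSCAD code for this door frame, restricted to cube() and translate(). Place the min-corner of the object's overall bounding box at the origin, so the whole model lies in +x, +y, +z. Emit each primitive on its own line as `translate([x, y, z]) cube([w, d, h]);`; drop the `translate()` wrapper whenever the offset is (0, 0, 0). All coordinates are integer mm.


cube([62, 156, 2096]);
translate([1036, 0, 0]) cube([62, 156, 2096]);
translate([0, 0, 2096]) cube([1098, 156, 82]);


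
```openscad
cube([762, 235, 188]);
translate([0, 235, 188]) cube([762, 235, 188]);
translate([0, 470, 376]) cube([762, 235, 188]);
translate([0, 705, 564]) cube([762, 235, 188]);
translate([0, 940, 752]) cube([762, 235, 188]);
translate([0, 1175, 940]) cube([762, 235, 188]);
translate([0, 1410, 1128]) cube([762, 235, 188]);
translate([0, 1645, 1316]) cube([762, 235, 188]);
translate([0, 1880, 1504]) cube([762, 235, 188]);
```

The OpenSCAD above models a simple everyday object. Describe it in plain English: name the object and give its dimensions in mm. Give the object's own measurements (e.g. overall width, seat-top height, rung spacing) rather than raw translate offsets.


A straight staircase of 9 solid steps. Each step is 762 mm wide (x), 235 mm deep (y, the going) and 188 mm tall (the rise). The first step rests on the floor; each subsequent step sits one going further in +y and one rise higher in +z, directly behind and above the previous step with no overlap.


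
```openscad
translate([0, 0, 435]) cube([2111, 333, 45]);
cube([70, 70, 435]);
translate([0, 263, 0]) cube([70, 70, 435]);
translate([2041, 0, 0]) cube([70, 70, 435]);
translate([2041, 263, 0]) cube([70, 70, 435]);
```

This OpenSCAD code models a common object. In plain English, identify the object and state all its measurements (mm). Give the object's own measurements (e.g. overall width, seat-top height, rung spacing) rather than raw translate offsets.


A bench: a 2111×333 mm seat slab, 45 mm thick, top at z = 480 mm, on four 70×70 mm square legs flush with the seat corners and standing on z = 0.


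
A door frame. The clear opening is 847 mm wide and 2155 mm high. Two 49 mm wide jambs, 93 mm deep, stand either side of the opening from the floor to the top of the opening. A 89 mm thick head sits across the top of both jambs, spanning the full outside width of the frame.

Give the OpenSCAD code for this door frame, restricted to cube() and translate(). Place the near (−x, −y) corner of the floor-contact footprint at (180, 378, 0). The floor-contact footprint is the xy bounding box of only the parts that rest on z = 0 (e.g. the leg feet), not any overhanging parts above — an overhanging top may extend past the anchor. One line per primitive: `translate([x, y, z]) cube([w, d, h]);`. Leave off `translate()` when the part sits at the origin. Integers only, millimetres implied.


translate([180, 378, 0]) cube([49, 93, 2155]);
translate([1076, 378, 0]) cube([49, 93, 2155]);
translate([180, 378, 2155]) cube([945, 93, 89]);


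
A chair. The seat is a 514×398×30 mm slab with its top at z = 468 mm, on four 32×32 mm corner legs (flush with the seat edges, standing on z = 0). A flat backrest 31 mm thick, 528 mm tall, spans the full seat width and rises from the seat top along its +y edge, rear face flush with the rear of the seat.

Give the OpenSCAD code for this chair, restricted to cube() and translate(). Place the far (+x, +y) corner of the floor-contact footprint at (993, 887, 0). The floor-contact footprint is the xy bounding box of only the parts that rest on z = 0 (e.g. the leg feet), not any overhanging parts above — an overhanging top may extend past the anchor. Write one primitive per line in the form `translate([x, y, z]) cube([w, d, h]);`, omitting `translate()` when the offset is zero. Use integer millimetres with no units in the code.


translate([479, 489, 438]) cube([514, 398, 30]);
translate([479, 489, 0]) cube([32, 32, 438]);
translate([961, 489, 0]) cube([32, 32, 438]);
translate([479, 855, 0]) cube([32, 32, 438]);
translate([961, 855, 0]) cube([32, 32, 438]);
translate([479, 856, 468]) cube([514, 31, 528]);


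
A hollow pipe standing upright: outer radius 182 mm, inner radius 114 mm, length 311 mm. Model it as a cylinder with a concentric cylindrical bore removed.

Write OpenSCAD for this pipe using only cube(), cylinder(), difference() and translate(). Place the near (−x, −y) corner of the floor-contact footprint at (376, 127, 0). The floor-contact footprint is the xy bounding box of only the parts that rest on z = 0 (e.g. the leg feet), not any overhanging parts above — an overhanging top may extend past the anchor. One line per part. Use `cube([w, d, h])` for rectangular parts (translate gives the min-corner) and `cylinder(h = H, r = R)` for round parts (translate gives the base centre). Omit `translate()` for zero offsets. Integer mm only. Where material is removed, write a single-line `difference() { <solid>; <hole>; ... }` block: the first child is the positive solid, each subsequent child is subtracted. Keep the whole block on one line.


difference() { translate([558, 309, 0]) cylinder(h = 311, r = 182); translate([558, 309, 0]) cylinder(h = 311, r = 114); }


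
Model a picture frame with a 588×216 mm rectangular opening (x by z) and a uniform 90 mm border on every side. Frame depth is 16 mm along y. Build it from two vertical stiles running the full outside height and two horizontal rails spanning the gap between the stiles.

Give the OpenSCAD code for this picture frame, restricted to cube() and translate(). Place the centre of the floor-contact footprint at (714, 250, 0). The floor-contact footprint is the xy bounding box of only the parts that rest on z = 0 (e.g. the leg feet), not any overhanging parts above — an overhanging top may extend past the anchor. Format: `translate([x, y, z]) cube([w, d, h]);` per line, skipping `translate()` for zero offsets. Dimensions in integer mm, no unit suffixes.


translate([330, 242, 0]) cube([90, 16, 396]);
translate([1008, 242, 0]) cube([90, 16, 396]);
translate([420, 242, 0]) cube([588, 16, 90]);
translate([420, 242, 306]) cube([588, 16, 90]);


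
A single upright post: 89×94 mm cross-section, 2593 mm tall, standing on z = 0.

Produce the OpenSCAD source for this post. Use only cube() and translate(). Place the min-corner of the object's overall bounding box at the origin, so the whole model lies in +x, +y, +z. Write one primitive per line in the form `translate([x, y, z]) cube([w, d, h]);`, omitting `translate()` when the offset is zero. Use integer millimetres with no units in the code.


cube([89, 94, 2593]);


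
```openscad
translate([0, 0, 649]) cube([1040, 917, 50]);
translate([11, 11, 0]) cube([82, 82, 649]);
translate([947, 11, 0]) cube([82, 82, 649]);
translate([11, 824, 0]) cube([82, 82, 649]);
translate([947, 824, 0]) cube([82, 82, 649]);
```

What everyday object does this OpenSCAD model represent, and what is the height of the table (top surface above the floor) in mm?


A table. The table height is 699 mm.

A 1040×917×50 slab sits at z = 649 on four 82 mm square posts — a table. The top surface is at 649 + 50 = 699 mm.


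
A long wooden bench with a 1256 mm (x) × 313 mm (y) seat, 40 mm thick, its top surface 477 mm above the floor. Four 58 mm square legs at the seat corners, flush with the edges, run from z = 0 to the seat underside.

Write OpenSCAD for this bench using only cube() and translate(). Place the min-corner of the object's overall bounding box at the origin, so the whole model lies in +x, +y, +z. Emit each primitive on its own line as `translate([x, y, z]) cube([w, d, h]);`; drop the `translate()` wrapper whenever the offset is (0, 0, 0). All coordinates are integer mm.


translate([0, 0, 437]) cube([1256, 313, 40]);
cube([58, 58, 437]);
translate([0, 255, 0]) cube([58, 58, 437]);
translate([1198, 0, 0]) cube([58, 58, 437]);
translate([1198, 255, 0]) cube([58, 58, 437]);


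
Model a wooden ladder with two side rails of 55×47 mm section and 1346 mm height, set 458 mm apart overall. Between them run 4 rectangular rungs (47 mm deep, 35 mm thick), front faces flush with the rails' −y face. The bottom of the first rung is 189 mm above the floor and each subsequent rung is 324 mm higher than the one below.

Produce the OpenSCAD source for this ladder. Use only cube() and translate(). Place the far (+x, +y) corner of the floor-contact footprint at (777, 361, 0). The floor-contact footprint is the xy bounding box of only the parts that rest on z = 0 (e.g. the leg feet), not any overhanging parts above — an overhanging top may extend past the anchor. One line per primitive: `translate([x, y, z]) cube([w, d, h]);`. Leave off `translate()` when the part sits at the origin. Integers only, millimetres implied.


translate([319, 314, 0]) cube([55, 47, 1346]);
translate([722, 314, 0]) cube([55, 47, 1346]);
translate([374, 314, 189]) cube([348, 47, 35]);
translate([374, 314, 513]) cube([348, 47, 35]);
translate([374, 314, 837]) cube([348, 47, 35]);
translate([374, 314, 1161]) cube([348, 47, 35]);


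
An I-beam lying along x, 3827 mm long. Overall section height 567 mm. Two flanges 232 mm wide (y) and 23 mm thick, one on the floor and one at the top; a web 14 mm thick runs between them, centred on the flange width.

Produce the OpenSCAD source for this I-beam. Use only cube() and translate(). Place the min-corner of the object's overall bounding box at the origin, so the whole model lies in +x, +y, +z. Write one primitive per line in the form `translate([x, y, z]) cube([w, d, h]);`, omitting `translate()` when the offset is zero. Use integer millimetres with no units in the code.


cube([3827, 232, 23]);
translate([0, 109, 23]) cube([3827, 14, 521]);
translate([0, 0, 544]) cube([3827, 232, 23]);


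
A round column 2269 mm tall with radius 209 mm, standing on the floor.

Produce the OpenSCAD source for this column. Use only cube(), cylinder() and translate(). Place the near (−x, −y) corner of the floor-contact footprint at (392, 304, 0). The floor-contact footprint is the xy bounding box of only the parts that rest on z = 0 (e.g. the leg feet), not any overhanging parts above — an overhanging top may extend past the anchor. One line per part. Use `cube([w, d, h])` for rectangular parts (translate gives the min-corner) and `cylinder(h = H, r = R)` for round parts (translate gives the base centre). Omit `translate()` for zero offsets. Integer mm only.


translate([601, 513, 0]) cylinder(h = 2269, r = 209);


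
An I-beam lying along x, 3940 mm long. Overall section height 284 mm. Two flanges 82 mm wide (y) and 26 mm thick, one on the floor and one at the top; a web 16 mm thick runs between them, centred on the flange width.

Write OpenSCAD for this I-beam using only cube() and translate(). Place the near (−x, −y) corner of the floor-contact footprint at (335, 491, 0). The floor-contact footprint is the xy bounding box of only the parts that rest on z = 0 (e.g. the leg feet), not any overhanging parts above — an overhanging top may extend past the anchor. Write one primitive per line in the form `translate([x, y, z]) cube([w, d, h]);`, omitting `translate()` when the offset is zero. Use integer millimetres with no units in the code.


translate([335, 491, 0]) cube([3940, 82, 26]);
translate([335, 524, 26]) cube([3940, 16, 232]);
translate([335, 491, 258]) cube([3940, 82, 26]);


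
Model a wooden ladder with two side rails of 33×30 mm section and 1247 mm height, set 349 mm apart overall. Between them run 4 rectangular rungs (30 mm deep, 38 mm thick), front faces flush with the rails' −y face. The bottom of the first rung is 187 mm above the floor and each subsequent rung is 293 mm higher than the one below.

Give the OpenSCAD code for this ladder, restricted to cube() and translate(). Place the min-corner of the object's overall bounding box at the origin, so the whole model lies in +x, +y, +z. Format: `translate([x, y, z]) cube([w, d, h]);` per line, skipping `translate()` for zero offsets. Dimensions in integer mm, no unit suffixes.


cube([33, 30, 1247]);
translate([316, 0, 0]) cube([33, 30, 1247]);
translate([33, 0, 187]) cube([283, 30, 38]);
translate([33, 0, 480]) cube([283, 30, 38]);
translate([33, 0, 773]) cube([283, 30, 38]);
translate([33, 0, 1066]) cube([283, 30, 38]);


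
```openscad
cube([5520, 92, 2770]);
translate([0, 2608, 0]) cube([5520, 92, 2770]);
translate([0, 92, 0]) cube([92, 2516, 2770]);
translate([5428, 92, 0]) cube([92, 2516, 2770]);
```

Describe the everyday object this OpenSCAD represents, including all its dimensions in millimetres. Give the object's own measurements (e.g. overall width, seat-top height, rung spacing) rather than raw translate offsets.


The wall frame of a small rectangular building: four walls, each 2770 mm tall and 92 mm thick, enclosing a footprint 5520 mm (x) by 2700 mm (y) outside-to-outside, with no floor or roof. The front and back walls (the −y and +y sides) span the full width; the two side walls fit between them.


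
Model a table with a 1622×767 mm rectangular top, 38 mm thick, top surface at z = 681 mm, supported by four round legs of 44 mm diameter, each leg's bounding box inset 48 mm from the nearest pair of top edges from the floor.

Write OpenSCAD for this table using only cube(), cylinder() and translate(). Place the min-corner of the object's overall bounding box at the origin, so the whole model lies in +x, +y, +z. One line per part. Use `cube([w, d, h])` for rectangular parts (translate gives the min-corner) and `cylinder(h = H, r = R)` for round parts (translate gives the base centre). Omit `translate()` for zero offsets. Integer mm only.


// leg_h = 681 - 38 = 643
translate([0, 0, 643]) cube([1622, 767, 38]);
translate([70, 70, 0]) cylinder(h = 643, r = 22);
translate([1552, 70, 0]) cylinder(h = 643, r = 22);
translate([70, 697, 0]) cylinder(h = 643, r = 22);
translate([1552, 697, 0]) cylinder(h = 643, r = 22);


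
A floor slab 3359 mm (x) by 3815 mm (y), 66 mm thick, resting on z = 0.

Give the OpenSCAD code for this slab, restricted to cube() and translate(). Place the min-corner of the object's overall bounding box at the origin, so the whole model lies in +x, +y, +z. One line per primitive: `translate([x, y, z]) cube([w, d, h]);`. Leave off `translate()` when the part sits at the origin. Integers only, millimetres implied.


cube([3359, 3815, 66]);


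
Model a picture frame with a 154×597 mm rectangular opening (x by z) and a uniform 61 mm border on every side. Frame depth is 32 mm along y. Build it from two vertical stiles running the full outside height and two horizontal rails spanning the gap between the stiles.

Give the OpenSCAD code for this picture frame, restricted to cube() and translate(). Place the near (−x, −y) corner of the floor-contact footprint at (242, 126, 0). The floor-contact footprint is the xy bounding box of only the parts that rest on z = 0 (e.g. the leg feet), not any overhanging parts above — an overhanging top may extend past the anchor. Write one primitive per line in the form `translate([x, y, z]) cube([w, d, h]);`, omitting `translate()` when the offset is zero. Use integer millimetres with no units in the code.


translate([242, 126, 0]) cube([61, 32, 719]);
translate([457, 126, 0]) cube([61, 32, 719]);
translate([303, 126, 0]) cube([154, 32, 61]);
translate([303, 126, 658]) cube([154, 32, 61]);


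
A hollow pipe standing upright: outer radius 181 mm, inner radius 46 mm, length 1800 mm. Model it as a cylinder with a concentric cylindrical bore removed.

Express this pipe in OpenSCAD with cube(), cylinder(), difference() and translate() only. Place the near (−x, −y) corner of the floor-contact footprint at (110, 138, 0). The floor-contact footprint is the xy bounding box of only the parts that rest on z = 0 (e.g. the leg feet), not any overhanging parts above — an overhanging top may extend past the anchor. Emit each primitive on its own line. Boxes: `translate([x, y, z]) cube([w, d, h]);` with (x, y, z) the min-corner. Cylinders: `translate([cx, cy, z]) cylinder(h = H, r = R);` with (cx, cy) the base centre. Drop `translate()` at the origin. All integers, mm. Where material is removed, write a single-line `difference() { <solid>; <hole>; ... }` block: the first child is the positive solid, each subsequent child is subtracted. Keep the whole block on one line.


difference() { translate([291, 319, 0]) cylinder(h = 1800, r = 181); translate([291, 319, 0]) cylinder(h = 1800, r = 46); }


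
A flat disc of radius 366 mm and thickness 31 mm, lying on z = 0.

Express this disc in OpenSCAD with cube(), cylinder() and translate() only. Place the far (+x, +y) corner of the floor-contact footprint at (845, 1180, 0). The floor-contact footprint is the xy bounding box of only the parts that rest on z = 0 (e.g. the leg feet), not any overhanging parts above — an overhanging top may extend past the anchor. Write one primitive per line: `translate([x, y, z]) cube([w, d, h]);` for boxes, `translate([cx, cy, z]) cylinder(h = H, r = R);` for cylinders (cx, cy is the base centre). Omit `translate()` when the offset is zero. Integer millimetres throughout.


translate([479, 814, 0]) cylinder(h = 31, r = 366);


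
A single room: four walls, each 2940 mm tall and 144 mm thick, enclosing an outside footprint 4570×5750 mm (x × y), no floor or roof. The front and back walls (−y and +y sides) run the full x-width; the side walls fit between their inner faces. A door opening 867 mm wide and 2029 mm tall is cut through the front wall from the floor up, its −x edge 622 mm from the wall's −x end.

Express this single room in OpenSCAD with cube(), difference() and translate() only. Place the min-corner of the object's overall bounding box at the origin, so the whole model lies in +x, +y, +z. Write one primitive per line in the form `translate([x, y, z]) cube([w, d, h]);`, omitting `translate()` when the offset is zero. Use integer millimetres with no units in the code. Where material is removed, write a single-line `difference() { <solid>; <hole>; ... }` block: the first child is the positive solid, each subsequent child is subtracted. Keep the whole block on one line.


difference() { cube([4570, 144, 2940]); translate([622, 0, 0]) cube([867, 144, 2029]); }
translate([0, 5606, 0]) cube([4570, 144, 2940]);
translate([0, 144, 0]) cube([144, 5462, 2940]);
translate([4426, 144, 0]) cube([144, 5462, 2940]);


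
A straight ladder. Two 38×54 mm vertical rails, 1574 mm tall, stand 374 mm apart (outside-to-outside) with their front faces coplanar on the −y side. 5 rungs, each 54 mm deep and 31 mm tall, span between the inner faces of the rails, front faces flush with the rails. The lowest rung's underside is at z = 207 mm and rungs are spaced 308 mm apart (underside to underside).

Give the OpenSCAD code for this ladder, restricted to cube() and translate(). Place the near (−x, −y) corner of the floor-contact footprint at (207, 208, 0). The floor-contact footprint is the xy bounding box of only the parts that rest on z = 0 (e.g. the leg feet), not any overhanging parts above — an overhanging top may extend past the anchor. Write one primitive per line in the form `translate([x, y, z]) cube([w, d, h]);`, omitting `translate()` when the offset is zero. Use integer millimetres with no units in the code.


translate([207, 208, 0]) cube([38, 54, 1574]);
translate([543, 208, 0]) cube([38, 54, 1574]);
translate([245, 208, 207]) cube([298, 54, 31]);
translate([245, 208, 515]) cube([298, 54, 31]);
translate([245, 208, 823]) cube([298, 54, 31]);
translate([245, 208, 1131]) cube([298, 54, 31]);
translate([245, 208, 1439]) cube([298, 54, 31]);


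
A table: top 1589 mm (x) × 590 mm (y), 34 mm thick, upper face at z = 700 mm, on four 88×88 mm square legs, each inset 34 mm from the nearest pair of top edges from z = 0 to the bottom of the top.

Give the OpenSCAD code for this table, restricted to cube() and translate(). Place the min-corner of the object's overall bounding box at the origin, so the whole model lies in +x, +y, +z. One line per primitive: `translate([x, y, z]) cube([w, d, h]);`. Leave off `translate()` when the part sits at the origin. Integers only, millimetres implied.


translate([0, 0, 666]) cube([1589, 590, 34]);
translate([34, 34, 0]) cube([88, 88, 666]);
translate([1467, 34, 0]) cube([88, 88, 666]);
translate([34, 468, 0]) cube([88, 88, 666]);
translate([1467, 468, 0]) cube([88, 88, 666]);


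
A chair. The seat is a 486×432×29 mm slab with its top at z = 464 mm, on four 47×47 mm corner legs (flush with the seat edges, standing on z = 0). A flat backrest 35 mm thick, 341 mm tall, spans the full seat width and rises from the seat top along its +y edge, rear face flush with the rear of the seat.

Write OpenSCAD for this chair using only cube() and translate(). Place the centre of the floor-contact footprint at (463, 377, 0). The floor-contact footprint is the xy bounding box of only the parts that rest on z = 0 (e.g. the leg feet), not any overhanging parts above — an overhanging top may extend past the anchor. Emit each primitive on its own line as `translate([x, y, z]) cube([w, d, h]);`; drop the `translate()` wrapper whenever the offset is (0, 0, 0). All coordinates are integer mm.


translate([220, 161, 435]) cube([486, 432, 29]);
translate([220, 161, 0]) cube([47, 47, 435]);
translate([659, 161, 0]) cube([47, 47, 435]);
translate([220, 546, 0]) cube([47, 47, 435]);
translate([659, 546, 0]) cube([47, 47, 435]);
translate([220, 558, 464]) cube([486, 35, 341]);


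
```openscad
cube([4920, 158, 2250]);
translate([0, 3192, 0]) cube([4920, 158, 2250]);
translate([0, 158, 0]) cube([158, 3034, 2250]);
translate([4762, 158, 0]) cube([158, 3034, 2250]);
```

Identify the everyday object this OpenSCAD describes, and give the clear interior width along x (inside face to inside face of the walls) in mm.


A house (or room) frame. The interior width is 4604 mm.

Four 2250 mm walls enclosing a rectangle with no floor or roof — a room or house frame. Outside width is 4920 mm and wall thickness is 158 mm, so the interior width is 4920 − 2 × 158 = 4604 mm.


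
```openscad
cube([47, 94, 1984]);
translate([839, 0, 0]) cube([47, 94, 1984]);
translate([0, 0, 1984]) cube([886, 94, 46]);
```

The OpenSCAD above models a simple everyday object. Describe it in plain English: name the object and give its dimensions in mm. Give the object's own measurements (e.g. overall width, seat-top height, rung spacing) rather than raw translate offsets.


A door frame. The clear opening is 792 mm wide and 1984 mm high. Two 47 mm wide jambs, 94 mm deep, stand either side of the opening from the floor to the top of the opening. A 46 mm thick head sits across the top of both jambs, spanning the full outside width of the frame.


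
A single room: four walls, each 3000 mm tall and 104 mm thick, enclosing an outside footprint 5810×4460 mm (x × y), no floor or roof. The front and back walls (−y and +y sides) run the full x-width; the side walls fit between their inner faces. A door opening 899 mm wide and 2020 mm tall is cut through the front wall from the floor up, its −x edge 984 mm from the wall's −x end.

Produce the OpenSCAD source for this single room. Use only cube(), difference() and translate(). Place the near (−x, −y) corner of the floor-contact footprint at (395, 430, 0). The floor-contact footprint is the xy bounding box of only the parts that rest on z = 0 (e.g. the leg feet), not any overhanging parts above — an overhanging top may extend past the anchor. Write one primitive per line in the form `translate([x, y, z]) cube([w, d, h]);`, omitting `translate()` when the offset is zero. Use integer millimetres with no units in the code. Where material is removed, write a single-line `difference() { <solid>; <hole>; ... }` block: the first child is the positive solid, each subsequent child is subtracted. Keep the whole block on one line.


difference() { translate([395, 430, 0]) cube([5810, 104, 3000]); translate([1379, 430, 0]) cube([899, 104, 2020]); }
translate([395, 4786, 0]) cube([5810, 104, 3000]);
translate([395, 534, 0]) cube([104, 4252, 3000]);
translate([6101, 534, 0]) cube([104, 4252, 3000]);


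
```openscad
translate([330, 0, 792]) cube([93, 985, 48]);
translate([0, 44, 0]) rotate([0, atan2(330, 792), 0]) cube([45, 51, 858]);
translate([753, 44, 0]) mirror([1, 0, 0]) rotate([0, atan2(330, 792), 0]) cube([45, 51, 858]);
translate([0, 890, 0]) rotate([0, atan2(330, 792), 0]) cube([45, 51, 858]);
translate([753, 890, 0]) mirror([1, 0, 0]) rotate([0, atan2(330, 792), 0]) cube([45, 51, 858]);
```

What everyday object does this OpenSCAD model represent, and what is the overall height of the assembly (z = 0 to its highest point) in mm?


A sawhorse. The overall height is 840 mm.

A beam across two mirrored pairs of raked legs — a sawhorse. The beam's underside is at z = 792 (matching the legs' vertical rise in atan2(330, 792)) and the beam is 48 mm tall, so its top is at 792 + 48 = 840 mm. The raked legs top out at the beam's underside, so that is the highest point.


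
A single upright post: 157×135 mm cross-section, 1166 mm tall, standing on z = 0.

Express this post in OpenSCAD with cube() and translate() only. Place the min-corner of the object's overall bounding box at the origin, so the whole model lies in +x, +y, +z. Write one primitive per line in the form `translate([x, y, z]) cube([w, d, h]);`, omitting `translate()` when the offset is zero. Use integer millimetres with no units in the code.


cube([157, 135, 1166]);


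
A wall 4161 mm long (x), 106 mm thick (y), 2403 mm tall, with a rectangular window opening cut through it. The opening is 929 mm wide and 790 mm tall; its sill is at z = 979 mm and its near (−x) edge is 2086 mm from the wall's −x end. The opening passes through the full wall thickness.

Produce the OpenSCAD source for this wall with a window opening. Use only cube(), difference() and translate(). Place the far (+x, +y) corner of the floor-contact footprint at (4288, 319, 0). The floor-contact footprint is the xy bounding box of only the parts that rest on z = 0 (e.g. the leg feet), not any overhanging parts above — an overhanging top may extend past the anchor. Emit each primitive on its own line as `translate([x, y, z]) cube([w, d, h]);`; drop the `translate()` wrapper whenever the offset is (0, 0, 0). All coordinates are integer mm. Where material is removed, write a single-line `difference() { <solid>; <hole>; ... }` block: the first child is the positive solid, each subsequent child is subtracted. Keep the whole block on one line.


difference() { translate([127, 213, 0]) cube([4161, 106, 2403]); translate([2213, 213, 979]) cube([929, 106, 790]); }


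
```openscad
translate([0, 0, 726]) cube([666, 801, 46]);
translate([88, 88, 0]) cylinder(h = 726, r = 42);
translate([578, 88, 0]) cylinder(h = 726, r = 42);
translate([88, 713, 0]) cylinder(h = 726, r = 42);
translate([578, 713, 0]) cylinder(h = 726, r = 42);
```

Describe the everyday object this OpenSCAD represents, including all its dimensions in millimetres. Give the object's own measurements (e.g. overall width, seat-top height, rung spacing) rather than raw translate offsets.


A table: top 666 mm (x) × 801 mm (y), 46 mm thick, upper face at z = 772 mm, on four round legs of 84 mm diameter, each leg's bounding box inset 46 mm from the nearest pair of top edges from z = 0 to the bottom of the top.


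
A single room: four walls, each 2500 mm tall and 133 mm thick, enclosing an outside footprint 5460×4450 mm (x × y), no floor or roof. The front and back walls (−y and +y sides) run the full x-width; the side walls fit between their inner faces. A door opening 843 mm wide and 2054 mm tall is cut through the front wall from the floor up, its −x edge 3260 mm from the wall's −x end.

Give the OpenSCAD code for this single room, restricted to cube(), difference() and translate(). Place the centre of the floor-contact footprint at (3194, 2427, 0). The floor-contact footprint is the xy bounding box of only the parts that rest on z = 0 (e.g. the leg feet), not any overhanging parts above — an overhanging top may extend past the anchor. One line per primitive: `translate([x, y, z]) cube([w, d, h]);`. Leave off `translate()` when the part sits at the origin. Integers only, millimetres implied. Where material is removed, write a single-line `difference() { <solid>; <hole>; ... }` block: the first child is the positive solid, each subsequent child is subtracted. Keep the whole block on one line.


difference() { translate([464, 202, 0]) cube([5460, 133, 2500]); translate([3724, 202, 0]) cube([843, 133, 2054]); }
translate([464, 4519, 0]) cube([5460, 133, 2500]);
translate([464, 335, 0]) cube([133, 4184, 2500]);
translate([5791, 335, 0]) cube([133, 4184, 2500]);


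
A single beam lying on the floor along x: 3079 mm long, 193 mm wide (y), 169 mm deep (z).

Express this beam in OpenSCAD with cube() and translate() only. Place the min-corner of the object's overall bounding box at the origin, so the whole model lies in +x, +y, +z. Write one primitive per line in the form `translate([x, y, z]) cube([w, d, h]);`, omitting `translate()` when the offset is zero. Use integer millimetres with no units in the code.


cube([3079, 193, 169]);


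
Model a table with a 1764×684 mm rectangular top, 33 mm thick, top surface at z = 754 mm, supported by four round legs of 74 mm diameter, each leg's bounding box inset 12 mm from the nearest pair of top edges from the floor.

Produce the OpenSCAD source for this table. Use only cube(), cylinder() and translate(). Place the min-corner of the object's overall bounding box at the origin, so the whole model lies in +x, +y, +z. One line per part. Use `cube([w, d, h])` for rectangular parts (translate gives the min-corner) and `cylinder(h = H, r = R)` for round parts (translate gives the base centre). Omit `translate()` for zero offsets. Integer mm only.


// leg_h = 754 - 33 = 721
translate([0, 0, 721]) cube([1764, 684, 33]);
translate([49, 49, 0]) cylinder(h = 721, r = 37);
translate([1715, 49, 0]) cylinder(h = 721, r = 37);
translate([49, 635, 0]) cylinder(h = 721, r = 37);
translate([1715, 635, 0]) cylinder(h = 721, r = 37);


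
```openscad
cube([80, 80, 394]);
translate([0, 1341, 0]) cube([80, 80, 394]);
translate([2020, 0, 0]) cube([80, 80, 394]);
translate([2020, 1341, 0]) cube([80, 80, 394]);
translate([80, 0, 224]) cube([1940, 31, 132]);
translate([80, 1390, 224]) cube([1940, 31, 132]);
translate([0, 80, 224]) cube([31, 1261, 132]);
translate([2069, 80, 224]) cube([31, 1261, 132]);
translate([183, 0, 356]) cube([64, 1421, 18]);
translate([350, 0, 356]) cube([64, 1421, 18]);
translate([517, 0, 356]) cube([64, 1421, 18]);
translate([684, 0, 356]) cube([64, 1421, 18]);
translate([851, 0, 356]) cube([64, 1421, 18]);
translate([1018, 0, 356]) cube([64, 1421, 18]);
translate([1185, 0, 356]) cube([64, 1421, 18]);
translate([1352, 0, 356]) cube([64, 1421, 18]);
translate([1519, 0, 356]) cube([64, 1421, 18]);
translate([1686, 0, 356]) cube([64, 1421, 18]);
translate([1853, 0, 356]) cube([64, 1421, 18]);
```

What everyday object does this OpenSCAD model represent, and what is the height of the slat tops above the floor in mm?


A bed frame. The slat-top height is 374 mm.

Four posts, four rails, and a row of slats — a bed frame. Slats sit on the rails at z = 224 + 132 = 356; with slat thickness 18, the top is 374 mm.


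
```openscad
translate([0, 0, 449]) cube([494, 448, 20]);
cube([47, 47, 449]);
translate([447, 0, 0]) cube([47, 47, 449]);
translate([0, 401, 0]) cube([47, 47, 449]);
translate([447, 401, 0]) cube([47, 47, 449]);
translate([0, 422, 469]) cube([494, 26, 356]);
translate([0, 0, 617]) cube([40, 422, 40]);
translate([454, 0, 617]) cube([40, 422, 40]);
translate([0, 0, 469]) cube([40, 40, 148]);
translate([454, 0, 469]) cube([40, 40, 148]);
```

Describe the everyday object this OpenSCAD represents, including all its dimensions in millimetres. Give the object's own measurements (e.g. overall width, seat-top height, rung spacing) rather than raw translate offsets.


A chair. The seat is a 494×448×20 mm slab with its top at z = 469 mm, on four 47×47 mm corner legs (flush with the seat edges, standing on z = 0). A flat backrest 26 mm thick, 356 mm tall, spans the full seat width and rises from the seat top along its +y edge, rear face flush with the rear of the seat. Two armrests of 40×40 mm section run along each side from the seat's front edge to the front of the backrest, top faces 188 mm above the seat top and outer faces flush with the seat's x-edges; a 40×40 mm post under the front of each armrest stands on the seat at the front corner.


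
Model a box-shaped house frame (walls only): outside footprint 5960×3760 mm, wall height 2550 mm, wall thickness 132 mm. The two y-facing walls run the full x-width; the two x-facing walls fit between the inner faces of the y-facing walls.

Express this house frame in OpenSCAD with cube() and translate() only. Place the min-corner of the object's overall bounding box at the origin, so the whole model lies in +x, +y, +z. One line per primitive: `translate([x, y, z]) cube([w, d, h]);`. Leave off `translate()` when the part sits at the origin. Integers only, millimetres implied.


cube([5960, 132, 2550]);
translate([0, 3628, 0]) cube([5960, 132, 2550]);
translate([0, 132, 0]) cube([132, 3496, 2550]);
translate([5828, 132, 0]) cube([132, 3496, 2550]);


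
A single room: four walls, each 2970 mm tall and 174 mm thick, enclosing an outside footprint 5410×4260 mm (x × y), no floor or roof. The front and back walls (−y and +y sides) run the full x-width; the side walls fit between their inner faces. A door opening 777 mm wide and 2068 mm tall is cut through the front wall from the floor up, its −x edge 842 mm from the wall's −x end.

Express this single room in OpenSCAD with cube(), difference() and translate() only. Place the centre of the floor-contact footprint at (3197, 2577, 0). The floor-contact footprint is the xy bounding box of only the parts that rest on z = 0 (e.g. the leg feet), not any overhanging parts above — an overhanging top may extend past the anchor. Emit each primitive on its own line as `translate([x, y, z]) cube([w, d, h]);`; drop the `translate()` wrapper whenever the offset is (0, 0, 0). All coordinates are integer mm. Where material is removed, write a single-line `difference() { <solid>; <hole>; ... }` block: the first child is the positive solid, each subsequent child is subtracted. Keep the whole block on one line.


difference() { translate([492, 447, 0]) cube([5410, 174, 2970]); translate([1334, 447, 0]) cube([777, 174, 2068]); }
translate([492, 4533, 0]) cube([5410, 174, 2970]);
translate([492, 621, 0]) cube([174, 3912, 2970]);
translate([5728, 621, 0]) cube([174, 3912, 2970]);


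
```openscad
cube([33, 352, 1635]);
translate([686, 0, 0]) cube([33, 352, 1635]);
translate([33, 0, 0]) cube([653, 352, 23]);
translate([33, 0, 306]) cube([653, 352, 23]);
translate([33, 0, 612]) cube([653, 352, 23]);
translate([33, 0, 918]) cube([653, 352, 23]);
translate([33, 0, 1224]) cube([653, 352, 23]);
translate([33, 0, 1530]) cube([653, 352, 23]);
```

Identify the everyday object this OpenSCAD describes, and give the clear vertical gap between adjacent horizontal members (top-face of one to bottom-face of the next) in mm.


A bookshelf. The clear shelf gap is 283 mm.

Two tall side panels with 6 horizontal boards between them — a bookshelf. The first two shelf undersides are at z = 0 and z = 306; with shelf thickness 23, the clear gap is 306 − 0 − 23 = 283 mm.


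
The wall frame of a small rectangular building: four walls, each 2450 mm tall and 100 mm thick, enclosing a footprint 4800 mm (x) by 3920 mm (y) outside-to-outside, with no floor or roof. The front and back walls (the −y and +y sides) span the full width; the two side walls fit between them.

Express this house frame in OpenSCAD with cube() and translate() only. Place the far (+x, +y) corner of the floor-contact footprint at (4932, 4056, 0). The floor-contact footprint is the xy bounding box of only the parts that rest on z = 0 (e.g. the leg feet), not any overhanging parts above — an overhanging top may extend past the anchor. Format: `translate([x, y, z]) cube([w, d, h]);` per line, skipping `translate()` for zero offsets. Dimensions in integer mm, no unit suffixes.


translate([132, 136, 0]) cube([4800, 100, 2450]);
translate([132, 3956, 0]) cube([4800, 100, 2450]);
translate([132, 236, 0]) cube([100, 3720, 2450]);
translate([4832, 236, 0]) cube([100, 3720, 2450]);


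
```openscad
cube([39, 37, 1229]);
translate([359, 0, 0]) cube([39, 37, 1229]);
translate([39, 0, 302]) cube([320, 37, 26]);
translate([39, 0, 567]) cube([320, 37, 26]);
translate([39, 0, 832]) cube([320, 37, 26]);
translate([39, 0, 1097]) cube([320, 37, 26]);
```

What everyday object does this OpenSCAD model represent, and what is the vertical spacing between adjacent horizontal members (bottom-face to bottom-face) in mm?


A ladder. The rung spacing is 265 mm.

Two tall 39×37 posts with 4 short bars between them — a ladder. Adjacent rungs sit at z = 302 and z = 567, so the spacing is 567 − 302 = 265 mm.


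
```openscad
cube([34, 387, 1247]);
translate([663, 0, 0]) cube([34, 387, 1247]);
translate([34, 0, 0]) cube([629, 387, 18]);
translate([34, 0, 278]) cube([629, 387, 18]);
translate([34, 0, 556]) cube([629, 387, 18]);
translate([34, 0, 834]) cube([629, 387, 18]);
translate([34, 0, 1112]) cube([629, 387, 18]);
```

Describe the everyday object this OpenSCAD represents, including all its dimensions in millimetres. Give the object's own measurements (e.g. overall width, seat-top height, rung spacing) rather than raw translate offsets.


An open bookshelf. Two side panels, each 34 mm thick, 387 mm deep and 1247 mm tall, stand 697 mm apart (outside-to-outside). Between them sit 5 shelves, each 18 mm thick and 387 mm deep, spanning the full gap between the sides. The bottom shelf rests on the floor (its underside at z = 0) and the clear gap between one shelf's top and the next shelf's underside is 260 mm.


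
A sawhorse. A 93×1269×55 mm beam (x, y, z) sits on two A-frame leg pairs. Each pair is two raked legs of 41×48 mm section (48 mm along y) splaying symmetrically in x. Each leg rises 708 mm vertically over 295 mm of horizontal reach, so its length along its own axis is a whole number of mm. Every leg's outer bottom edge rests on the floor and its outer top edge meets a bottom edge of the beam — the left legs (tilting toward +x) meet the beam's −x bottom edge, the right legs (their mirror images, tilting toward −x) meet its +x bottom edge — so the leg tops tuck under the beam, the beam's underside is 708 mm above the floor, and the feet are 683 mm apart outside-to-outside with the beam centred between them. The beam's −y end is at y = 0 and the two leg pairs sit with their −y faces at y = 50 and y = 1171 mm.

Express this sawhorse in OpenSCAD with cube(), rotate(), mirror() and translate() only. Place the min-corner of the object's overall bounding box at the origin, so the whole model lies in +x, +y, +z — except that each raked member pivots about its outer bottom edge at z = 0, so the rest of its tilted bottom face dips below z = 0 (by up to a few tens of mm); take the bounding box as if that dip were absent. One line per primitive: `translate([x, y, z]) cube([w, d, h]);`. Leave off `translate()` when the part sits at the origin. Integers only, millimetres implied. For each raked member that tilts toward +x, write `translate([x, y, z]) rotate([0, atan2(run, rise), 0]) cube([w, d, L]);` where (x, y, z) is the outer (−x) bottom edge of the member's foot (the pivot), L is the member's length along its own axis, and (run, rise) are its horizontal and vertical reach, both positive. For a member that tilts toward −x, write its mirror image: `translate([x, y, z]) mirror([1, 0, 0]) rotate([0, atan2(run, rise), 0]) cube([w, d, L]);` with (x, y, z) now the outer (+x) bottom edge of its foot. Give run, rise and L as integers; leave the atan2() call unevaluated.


// leg length = √(295² + 708²) = 767
// right-leg outer foot x = 2·295 + 93 = 683
// beam min-corner = (295, 0, 708)
translate([295, 0, 708]) cube([93, 1269, 55]);
translate([0, 50, 0]) rotate([0, atan2(295, 708), 0]) cube([41, 48, 767]);
translate([683, 50, 0]) mirror([1, 0, 0]) rotate([0, atan2(295, 708), 0]) cube([41, 48, 767]);
translate([0, 1171, 0]) rotate([0, atan2(295, 708), 0]) cube([41, 48, 767]);
translate([683, 1171, 0]) mirror([1, 0, 0]) rotate([0, atan2(295, 708), 0]) cube([41, 48, 767]);
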